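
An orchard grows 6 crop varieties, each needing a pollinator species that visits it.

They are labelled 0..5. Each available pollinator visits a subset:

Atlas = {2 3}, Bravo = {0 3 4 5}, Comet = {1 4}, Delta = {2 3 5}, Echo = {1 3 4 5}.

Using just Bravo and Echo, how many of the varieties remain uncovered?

1

Union of Bravo, Echo = {0, 1, 3, 4, 5}.
Not covered: 2 — 1 variety.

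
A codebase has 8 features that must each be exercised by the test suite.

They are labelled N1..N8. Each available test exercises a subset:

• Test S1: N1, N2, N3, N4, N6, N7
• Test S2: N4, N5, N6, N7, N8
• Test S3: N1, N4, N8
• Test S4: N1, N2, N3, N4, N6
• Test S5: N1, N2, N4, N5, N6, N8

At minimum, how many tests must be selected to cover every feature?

S1 and S2 together: S1 ∪ S2 = {N1, N2, N3, N4, N5, N6, N7, N8} — every feature is covered.
No single test has all 8 features (the largest, S1, has 6), so 2 is optimal.

2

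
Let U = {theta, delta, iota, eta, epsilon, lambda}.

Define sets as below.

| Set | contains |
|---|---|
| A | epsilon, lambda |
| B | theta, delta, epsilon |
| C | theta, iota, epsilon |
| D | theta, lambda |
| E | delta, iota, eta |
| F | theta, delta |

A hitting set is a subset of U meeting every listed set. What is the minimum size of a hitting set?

3

The 3 items {delta, iota, lambda} hit every set.
No choice of 2 items meets every set, so 3 is the minimum.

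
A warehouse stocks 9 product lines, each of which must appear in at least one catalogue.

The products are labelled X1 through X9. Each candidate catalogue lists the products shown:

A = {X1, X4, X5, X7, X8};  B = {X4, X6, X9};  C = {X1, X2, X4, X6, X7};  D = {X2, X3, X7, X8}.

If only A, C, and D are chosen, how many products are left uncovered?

1

Union of A, C, D = {X1, X2, X3, X4, X5, X6, X7, X8}.
Not covered: X9 — 1 product.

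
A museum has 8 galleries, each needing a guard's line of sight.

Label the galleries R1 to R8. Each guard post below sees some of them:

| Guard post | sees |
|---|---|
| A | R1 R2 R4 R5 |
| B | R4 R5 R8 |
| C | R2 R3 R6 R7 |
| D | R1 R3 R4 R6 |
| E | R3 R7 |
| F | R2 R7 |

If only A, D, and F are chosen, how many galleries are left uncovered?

1

Union of A, D, F = {R1, R2, R3, R4, R5, R6, R7}.
Not covered: R8 — 1 gallery.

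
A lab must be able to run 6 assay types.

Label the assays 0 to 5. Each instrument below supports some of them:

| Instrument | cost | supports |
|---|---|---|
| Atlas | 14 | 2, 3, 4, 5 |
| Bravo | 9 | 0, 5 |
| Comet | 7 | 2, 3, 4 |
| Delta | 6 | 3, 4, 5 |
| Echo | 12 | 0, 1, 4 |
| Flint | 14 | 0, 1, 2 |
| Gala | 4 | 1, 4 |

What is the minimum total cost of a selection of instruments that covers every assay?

Bravo, Comet, Gala together cover every assay (Bravo ∪ Comet ∪ Gala = {0, 1, 2, 3, 4, 5}); total cost 9 + 7 + 4 = 20.
The greedy pick Delta, Gala, Comet, Bravo costs 26; no covering selection beats 20.

20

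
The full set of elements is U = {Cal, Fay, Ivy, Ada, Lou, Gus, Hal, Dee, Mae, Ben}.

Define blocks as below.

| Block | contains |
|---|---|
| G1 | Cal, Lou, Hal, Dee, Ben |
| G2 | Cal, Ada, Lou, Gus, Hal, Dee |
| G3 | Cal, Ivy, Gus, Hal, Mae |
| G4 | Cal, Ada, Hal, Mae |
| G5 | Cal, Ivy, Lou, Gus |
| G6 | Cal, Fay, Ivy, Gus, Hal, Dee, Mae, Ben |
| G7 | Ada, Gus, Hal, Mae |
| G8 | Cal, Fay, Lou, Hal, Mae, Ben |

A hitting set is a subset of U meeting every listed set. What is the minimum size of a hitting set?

2

The 2 elements {Lou, Hal} hit every block.
No single element lies in every block, so at least 2 are needed and 2 is optimal.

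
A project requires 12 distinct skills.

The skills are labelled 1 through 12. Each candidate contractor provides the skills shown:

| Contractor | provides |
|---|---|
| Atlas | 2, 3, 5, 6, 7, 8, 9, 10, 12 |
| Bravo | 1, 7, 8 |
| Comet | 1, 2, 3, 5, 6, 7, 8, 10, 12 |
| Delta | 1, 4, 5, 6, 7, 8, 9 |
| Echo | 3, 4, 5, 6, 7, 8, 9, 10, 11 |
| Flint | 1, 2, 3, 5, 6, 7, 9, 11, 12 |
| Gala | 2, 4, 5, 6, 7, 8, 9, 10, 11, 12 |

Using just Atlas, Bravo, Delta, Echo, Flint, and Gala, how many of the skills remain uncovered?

Union of Atlas, Bravo, Delta, Echo, Flint, Gala = {1, 2, 3, 4, 5, 6, 7, 8, 9, 10, 11, 12} — that's every skill, so 0 are uncovered.

0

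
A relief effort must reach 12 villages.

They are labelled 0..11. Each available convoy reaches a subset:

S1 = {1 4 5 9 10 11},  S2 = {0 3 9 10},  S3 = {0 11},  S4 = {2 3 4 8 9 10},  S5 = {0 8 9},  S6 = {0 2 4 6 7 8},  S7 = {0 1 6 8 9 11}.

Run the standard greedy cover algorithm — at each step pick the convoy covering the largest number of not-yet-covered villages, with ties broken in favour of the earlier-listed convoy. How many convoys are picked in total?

3

Greedy: pick S1 (covers 6 new) → pick S6 (covers 5 new) → pick S2 (covers 1 new). Total picks: 3.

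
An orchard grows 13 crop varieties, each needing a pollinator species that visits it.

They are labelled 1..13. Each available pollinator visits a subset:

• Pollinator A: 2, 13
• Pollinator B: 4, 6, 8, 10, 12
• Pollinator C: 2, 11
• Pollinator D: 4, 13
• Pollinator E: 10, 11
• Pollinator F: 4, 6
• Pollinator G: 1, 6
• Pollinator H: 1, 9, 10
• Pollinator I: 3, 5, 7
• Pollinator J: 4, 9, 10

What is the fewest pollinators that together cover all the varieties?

5

Take {A, B, E, H, I}. Their union is {1, 2, 3, 4, 5, 6, 7, 8, 9, 10, 11, 12, 13}, which is all 13 varieties.
No 4 of the 10 pollinators cover everything (all 210 combinations miss at least one variety), so 5 is optimal.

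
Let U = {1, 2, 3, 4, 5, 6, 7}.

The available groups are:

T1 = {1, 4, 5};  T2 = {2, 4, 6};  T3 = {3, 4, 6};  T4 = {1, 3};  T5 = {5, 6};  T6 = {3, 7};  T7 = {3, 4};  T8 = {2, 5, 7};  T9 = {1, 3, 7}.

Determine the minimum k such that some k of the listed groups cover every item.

3

T2 and T5 and T9 together: T2 ∪ T5 ∪ T9 = {1, 2, 3, 4, 5, 6, 7} — every item is covered.
Each group has at most 3 items, and 2·3 = 6 < 7 — so at least 3 groups are needed, and 3 is optimal.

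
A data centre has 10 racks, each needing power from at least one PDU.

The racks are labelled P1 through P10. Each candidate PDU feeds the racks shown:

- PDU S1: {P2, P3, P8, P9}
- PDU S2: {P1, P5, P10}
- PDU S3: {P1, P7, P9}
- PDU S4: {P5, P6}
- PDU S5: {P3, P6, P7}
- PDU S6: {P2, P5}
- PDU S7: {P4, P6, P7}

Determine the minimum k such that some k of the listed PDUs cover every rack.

S1 and S2 and S7 together: S1 ∪ S2 ∪ S7 = {P1, P2, P3, P4, P5, P6, P7, P8, P9, P10} — every rack is covered.
Each PDU has at most 4 racks, and 2·4 = 8 < 10 — so at least 3 PDUs are needed, and 3 is optimal.

3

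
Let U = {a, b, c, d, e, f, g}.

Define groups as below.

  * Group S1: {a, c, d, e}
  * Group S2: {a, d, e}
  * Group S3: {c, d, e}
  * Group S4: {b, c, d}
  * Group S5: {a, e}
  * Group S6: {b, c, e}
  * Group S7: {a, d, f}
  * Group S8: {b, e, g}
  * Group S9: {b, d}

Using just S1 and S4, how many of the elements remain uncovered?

Union of S1, S4 = {a, b, c, d, e}.
Not covered: f, g — 2 elements.

2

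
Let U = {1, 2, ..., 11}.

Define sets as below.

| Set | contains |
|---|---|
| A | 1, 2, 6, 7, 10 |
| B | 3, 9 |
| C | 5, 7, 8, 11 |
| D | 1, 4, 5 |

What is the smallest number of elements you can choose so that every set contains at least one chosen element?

Take H = {5, 9, 10}. Each listed set contains at least one of these, so H is a hitting set of size 3.
No choice of 2 elements meets every set, so 3 is the minimum.

3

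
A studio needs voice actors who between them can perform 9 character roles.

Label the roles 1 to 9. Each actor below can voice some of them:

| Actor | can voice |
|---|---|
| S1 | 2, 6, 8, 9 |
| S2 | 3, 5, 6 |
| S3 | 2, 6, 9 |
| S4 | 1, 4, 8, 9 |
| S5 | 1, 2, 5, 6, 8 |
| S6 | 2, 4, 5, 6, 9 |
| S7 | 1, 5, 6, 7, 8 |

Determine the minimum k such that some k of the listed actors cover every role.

Take {S2, S6, S7}. Their union is {1, 2, 3, 4, 5, 6, 7, 8, 9}, which is all 9 roles.
Only S2 contains 3, so S2 is forced; the remaining 6 roles need at least 2 more actors (each remaining actor adds at most 4) — so at least 3 actors are needed, and 3 is optimal.

3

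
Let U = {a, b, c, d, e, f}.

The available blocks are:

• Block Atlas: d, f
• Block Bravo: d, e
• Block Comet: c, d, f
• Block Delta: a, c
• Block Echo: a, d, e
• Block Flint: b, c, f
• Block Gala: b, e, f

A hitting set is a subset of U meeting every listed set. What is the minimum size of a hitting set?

The 3 points {a, b, d} hit every block.
No choice of 2 points meets every block, so 3 is the minimum.

3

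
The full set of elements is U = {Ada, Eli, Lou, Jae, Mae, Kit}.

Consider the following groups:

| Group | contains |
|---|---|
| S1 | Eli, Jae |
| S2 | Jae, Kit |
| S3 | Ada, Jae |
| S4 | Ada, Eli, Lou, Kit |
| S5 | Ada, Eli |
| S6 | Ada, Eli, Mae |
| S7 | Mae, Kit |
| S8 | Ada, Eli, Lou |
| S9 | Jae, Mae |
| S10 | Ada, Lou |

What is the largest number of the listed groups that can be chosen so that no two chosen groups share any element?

S1, S7, S10 are pairwise disjoint (S1={Eli,Jae}; S7={Mae,Kit}; S10={Ada,Lou}).
Every remaining group overlaps one of these, and no 4 of the listed groups are pairwise disjoint, so 3 is the maximum.

3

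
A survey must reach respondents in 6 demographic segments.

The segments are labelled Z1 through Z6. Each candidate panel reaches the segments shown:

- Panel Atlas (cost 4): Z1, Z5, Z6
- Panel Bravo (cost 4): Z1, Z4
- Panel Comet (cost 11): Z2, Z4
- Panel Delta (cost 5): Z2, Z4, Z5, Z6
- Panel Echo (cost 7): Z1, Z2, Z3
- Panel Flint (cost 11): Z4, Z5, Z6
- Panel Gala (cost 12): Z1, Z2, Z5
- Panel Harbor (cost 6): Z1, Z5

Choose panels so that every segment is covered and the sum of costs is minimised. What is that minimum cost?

Delta, Echo together cover every segment (Delta ∪ Echo = {Z1, Z2, Z3, Z4, Z5, Z6}); total cost 5 + 7 = 12.
No covering selection has total cost below 12.

12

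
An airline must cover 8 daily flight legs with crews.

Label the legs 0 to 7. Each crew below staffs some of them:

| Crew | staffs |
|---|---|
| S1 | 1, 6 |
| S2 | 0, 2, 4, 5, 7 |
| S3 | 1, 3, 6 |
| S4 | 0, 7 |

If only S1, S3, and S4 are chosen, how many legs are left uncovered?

Union of S1, S3, S4 = {0, 1, 3, 6, 7}.
Not covered: 2, 4, 5 — 3 legs.

3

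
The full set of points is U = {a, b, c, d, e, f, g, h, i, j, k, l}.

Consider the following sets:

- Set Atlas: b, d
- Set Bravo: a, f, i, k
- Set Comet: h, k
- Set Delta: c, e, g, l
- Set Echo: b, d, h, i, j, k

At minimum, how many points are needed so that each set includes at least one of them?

3

The 3 points {d, e, k} hit every set.
The sets Atlas, Bravo, Delta are pairwise disjoint, so any hitting set needs a separate point for each — at least 3. Hence 3 is optimal.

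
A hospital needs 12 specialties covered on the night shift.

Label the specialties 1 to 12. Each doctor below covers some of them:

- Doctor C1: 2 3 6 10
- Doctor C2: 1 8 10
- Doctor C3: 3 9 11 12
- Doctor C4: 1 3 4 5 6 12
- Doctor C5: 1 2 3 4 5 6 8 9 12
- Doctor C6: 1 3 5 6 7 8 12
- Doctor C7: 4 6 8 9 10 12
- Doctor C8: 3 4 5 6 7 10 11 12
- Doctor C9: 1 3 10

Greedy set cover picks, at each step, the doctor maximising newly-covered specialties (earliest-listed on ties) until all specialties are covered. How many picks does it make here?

2

Greedy: pick C5 (covers 9 new) → pick C8 (covers 3 new). Total picks: 2.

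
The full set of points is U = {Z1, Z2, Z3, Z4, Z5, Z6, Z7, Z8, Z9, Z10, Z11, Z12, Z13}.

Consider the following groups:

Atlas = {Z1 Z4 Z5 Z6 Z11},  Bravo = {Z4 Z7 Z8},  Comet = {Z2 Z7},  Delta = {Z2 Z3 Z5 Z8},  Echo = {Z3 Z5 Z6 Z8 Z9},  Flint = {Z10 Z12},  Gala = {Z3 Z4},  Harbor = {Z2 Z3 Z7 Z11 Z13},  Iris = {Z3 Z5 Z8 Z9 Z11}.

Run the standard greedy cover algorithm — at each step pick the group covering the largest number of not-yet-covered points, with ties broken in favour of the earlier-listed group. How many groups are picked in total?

4

Greedy: pick Atlas (covers 5 new) → pick Harbor (covers 4 new) → pick Echo (covers 2 new) → pick Flint (covers 2 new). Total picks: 4.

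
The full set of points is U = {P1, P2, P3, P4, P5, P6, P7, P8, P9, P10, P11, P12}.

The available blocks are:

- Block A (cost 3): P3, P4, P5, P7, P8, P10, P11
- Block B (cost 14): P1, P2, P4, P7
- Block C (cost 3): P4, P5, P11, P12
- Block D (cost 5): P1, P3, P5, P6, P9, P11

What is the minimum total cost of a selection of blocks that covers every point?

25

A, B, C, D together cover every point (A ∪ B ∪ C ∪ D = {P1, P2, P3, P4, P5, P6, P7, P8, P9, P10, P11, P12}); total cost 3 + 14 + 3 + 5 = 25.
No covering selection has total cost below 25.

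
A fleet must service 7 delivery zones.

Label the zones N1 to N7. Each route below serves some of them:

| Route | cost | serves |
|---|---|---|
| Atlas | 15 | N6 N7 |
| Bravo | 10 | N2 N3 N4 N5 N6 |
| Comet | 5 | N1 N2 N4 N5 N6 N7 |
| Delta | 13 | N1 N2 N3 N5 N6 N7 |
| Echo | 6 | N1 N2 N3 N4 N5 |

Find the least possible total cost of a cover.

11

Comet, Echo together cover every zone (Comet ∪ Echo = {N1, N2, N3, N4, N5, N6, N7}); total cost 5 + 6 = 11.
No covering selection has total cost below 11.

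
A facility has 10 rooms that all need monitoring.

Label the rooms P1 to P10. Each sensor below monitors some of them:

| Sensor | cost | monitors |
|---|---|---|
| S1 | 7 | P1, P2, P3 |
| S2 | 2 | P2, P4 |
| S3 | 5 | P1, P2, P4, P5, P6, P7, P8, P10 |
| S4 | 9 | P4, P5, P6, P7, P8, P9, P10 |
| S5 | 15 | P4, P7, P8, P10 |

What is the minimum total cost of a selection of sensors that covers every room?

S1, S4 together cover every room (S1 ∪ S4 = {P1, P2, P3, P4, P5, P6, P7, P8, P9, P10}); total cost 7 + 9 = 16.
The greedy pick S3, S1, S4 costs 21; no covering selection beats 16.

16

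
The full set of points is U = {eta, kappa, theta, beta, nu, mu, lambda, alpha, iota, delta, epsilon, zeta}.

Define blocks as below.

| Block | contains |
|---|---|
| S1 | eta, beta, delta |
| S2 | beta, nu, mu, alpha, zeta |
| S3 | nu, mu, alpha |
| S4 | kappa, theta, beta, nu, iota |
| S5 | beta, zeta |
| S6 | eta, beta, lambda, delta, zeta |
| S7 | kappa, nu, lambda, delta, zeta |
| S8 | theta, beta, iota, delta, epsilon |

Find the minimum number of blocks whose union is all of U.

S2, S6, S7, and S8 cover everything between them: the union {eta, kappa, theta, beta, nu, mu, lambda, alpha, iota, delta, epsilon, zeta} is all of U.
No 3 of the 8 blocks cover everything (all 56 combinations miss at least one point), so 4 is optimal.

4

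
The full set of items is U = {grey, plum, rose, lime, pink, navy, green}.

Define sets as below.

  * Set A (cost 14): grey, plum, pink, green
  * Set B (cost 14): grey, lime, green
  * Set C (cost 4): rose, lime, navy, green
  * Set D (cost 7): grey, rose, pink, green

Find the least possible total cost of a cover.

A, C together cover every item (A ∪ C = {grey, plum, rose, lime, pink, navy, green}); total cost 14 + 4 = 18.
The greedy pick C, D, A costs 25; no covering selection beats 18.

18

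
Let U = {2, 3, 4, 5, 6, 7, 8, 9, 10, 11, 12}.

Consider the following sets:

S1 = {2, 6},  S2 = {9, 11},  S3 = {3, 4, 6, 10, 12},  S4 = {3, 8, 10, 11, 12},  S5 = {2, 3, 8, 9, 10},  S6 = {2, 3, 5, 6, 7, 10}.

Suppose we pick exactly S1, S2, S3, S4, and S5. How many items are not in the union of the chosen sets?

2

Union of S1, S2, S3, S4, S5 = {2, 3, 4, 6, 8, 9, 10, 11, 12}.
Not covered: 5, 7 — 2 items.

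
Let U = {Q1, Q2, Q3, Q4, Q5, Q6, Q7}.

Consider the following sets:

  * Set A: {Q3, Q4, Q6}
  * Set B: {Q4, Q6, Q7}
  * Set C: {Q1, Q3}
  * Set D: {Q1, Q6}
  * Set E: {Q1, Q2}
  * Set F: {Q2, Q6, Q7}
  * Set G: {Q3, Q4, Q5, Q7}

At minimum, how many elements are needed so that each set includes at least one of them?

The 3 elements {Q1, Q3, Q6} hit every set.
No choice of 2 elements meets every set, so 3 is the minimum.

3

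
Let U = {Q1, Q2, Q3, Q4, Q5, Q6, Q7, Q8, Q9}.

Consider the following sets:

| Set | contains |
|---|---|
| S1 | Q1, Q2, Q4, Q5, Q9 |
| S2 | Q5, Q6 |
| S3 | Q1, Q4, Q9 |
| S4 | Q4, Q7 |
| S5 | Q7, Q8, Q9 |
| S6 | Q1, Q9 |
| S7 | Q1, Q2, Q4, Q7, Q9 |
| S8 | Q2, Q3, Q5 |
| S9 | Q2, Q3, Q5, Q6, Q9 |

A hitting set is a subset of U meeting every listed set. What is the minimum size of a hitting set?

3

H = {Q4, Q5, Q9} meets every set (each contains at least one member of H), and |H| = 3.
The sets S2, S4, S6 are pairwise disjoint, so any hitting set needs a separate item for each — at least 3. Hence 3 is optimal.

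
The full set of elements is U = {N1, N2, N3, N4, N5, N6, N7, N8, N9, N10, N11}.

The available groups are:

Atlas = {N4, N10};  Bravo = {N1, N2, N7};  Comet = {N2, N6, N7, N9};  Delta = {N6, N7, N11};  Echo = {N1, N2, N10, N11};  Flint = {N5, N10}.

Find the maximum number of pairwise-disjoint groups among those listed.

2

Atlas, Comet are pairwise disjoint (Atlas={N4,N10}; Comet={N2,N6,N7,N9}).
Every remaining group overlaps one of these, and no 3 of the listed groups are pairwise disjoint, so 2 is the maximum.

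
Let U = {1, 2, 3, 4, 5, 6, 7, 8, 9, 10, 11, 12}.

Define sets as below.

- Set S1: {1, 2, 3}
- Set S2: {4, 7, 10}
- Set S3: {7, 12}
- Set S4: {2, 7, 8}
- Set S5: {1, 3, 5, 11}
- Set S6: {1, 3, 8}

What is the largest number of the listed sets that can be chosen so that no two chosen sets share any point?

S3, S5 are pairwise disjoint (S3={7,12}; S5={1,3,5,11}).
Every remaining set overlaps one of these, and no 3 of the listed sets are pairwise disjoint, so 2 is the maximum.

2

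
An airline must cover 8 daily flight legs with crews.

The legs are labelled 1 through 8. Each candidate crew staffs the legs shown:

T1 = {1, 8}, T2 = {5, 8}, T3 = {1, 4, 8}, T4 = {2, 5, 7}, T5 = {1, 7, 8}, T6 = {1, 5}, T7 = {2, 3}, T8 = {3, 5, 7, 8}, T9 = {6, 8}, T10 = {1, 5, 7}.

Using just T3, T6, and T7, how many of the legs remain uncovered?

Union of T3, T6, T7 = {1, 2, 3, 4, 5, 8}.
Not covered: 6, 7 — 2 legs.

2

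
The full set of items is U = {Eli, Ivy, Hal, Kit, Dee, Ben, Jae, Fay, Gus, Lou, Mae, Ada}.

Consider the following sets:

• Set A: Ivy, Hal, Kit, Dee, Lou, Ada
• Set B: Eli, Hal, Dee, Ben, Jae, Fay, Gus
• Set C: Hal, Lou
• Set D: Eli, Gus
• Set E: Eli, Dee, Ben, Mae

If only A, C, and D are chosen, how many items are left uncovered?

Union of A, C, D = {Eli, Ivy, Hal, Kit, Dee, Gus, Lou, Ada}.
Not covered: Ben, Jae, Fay, Mae — 4 items.

4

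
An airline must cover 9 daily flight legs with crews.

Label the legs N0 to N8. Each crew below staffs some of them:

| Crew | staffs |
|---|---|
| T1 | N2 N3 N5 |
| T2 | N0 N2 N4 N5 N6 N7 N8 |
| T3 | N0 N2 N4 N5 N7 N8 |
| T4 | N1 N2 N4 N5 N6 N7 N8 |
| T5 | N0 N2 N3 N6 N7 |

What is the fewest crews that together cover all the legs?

2

T4 and T5 together: T4 ∪ T5 = {N0, N1, N2, N3, N4, N5, N6, N7, N8} — every leg is covered.
No single crew has all 9 legs (the largest, T2, has 7), so 2 is optimal.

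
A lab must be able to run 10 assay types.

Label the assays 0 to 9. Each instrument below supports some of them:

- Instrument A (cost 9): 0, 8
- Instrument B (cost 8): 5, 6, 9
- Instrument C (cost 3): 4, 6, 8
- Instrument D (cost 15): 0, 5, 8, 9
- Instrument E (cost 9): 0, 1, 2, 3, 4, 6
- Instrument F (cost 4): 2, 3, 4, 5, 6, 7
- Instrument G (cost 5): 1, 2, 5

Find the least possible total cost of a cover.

24

D, F, G together cover every assay (D ∪ F ∪ G = {0, 1, 2, 3, 4, 5, 6, 7, 8, 9}); total cost 15 + 4 + 5 = 24.
No covering selection has total cost below 24.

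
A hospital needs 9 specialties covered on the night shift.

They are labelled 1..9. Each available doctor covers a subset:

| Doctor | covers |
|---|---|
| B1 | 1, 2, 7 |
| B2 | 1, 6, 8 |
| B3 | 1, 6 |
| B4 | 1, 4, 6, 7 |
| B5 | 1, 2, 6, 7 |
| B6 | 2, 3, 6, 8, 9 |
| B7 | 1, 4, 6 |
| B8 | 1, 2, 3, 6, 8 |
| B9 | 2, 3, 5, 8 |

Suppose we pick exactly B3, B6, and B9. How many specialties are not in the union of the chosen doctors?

Union of B3, B6, B9 = {1, 2, 3, 5, 6, 8, 9}.
Not covered: 4, 7 — 2 specialties.

2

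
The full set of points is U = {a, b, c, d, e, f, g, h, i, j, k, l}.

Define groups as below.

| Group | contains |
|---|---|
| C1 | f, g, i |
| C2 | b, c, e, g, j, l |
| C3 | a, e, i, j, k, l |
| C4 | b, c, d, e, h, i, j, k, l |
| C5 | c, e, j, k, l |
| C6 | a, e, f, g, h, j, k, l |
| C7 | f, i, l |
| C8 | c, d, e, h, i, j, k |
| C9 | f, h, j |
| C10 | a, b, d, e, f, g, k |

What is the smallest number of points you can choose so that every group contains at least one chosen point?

2

T = {f, j} meets every group (each contains at least one member of T), and |T| = 2.
The groups C1, C5 are pairwise disjoint, so any hitting set needs a separate point for each — at least 2. Hence 2 is optimal.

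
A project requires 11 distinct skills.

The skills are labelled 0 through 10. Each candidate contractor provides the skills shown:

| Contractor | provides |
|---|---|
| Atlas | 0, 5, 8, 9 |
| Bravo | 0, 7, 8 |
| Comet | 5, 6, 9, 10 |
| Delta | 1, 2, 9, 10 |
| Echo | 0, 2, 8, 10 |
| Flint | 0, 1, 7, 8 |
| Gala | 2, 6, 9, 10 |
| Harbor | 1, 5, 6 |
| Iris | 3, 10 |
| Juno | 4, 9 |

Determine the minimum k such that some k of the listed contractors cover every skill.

Bravo and Echo and Harbor and Iris and Juno together: Bravo ∪ Echo ∪ Harbor ∪ Iris ∪ Juno = {0, 1, 2, 3, 4, 5, 6, 7, 8, 9, 10} — every skill is covered.
No 4 of the 10 contractors cover everything (all 210 combinations miss at least one skill), so 5 is optimal.

5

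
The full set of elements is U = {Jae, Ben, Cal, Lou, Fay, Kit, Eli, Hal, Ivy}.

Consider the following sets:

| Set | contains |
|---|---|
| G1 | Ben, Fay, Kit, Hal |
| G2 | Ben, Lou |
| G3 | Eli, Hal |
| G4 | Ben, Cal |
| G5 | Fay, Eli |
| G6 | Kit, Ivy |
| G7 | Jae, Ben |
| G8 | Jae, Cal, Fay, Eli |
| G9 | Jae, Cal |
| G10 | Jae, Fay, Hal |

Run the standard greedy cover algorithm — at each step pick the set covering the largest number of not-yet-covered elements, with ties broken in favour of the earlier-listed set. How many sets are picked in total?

4

Greedy: pick G1 (covers 4 new) → pick G8 (covers 3 new) → pick G2 (covers 1 new) → pick G6 (covers 1 new). Total picks: 4.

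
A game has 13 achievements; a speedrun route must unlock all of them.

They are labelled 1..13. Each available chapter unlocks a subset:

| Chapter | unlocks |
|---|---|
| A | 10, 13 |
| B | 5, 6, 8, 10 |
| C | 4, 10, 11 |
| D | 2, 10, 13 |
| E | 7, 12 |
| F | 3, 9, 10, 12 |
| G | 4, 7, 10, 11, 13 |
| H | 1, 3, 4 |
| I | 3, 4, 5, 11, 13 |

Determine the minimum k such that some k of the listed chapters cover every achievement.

Take {B, D, F, G, H}. Their union is {1, 2, 3, 4, 5, 6, 7, 8, 9, 10, 11, 12, 13}, which is all 13 achievements.
No 4 of the 9 chapters cover everything (all 126 combinations miss at least one achievement), so 5 is optimal.

5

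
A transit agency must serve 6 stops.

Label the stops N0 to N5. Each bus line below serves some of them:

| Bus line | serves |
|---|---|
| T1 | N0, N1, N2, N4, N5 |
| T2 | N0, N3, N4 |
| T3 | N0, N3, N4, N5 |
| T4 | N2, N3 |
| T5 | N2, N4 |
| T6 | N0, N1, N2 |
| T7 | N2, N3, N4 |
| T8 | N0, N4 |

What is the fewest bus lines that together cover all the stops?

2

Take {T1, T2}. Their union is {N0, N1, N2, N3, N4, N5}, which is all 6 stops.
No single bus line has all 6 stops (the largest, T1, has 5), so 2 is optimal.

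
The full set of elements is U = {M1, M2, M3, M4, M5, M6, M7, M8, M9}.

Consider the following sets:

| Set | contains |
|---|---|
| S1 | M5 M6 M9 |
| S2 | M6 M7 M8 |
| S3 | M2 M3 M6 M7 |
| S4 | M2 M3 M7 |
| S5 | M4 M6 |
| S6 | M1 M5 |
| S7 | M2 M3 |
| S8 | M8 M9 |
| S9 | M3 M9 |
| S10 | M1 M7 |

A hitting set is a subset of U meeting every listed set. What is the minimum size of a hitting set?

4

Take H = {M1, M2, M6, M9}. Each listed set contains at least one of these, so H is a hitting set of size 4.
The sets S5, S7, S8, S10 are pairwise disjoint, so any hitting set needs a separate element for each — at least 4. Hence 4 is optimal.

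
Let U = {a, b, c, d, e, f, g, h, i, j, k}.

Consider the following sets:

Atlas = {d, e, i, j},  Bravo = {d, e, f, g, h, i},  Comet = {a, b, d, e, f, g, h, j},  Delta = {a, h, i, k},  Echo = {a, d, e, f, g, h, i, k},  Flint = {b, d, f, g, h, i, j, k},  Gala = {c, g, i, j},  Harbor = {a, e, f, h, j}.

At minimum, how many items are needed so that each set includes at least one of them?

2

Take T = {h, i}. Each listed set contains at least one of these, so T is a hitting set of size 2.
No single item lies in every set, so at least 2 are needed and 2 is optimal.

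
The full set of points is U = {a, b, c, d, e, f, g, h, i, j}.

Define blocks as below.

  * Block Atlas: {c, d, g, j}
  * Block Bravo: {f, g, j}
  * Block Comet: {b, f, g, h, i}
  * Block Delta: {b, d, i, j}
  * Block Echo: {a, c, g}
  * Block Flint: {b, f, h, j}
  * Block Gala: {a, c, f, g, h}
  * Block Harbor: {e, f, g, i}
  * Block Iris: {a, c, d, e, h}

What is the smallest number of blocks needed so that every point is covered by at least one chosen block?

3

Take {Comet, Delta, Iris}. Their union is {a, b, c, d, e, f, g, h, i, j}, which is all 10 points.
No 2 of the 9 blocks cover everything (all 36 combinations miss at least one point), so 3 is optimal.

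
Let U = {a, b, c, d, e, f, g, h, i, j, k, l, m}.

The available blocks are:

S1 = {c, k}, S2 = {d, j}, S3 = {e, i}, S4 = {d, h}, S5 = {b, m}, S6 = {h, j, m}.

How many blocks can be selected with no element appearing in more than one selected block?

4

S1, S3, S4, S5 are pairwise disjoint (S1={c,k}; S3={e,i}; S4={d,h}; S5={b,m}).
Every remaining block overlaps one of these, and no 5 of the listed blocks are pairwise disjoint, so 4 is the maximum.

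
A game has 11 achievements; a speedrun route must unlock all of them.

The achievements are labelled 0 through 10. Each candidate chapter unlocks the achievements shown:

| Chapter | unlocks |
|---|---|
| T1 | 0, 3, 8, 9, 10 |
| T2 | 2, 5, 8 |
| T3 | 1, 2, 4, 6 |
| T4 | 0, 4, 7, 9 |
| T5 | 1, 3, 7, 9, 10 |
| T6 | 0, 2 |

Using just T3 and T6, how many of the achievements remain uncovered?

Union of T3, T6 = {0, 1, 2, 4, 6}.
Not covered: 3, 5, 7, 8, 9, 10 — 6 achievements.

6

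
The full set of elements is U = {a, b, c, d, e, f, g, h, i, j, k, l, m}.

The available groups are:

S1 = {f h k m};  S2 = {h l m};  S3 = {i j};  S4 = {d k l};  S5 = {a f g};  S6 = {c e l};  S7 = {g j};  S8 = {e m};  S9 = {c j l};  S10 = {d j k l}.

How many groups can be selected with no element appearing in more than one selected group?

4

S3, S4, S5, S8 are pairwise disjoint (S3={i,j}; S4={d,k,l}; S5={a,f,g}; S8={e,m}).
Every remaining group overlaps one of these, and no 5 of the listed groups are pairwise disjoint, so 4 is the maximum.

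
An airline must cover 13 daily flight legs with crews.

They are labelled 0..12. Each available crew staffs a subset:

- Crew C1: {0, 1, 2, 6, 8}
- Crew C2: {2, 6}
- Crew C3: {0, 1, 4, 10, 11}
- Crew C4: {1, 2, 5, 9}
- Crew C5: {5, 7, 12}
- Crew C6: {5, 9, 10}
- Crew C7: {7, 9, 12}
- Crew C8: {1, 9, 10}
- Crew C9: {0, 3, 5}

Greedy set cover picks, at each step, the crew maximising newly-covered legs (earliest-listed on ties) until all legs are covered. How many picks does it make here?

5

Greedy: pick C1 (covers 5 new) → pick C3 (covers 3 new) → pick C5 (covers 3 new) → pick C4 (covers 1 new) → pick C9 (covers 1 new). Total picks: 5.
(The true minimum cover uses only 4 crews, so greedy is not optimal here.)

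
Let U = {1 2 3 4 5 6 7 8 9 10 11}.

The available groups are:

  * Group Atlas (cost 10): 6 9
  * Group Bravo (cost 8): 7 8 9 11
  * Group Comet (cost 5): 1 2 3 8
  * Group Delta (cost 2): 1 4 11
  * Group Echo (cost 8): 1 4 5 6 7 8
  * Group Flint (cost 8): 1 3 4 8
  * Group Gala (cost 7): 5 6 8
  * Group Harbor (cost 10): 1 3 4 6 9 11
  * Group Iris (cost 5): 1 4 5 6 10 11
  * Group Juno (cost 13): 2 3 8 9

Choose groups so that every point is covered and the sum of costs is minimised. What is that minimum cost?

18

Bravo, Comet, Iris together cover every point (Bravo ∪ Comet ∪ Iris = {1, 2, 3, 4, 5, 6, 7, 8, 9, 10, 11}); total cost 8 + 5 + 5 = 18.
The greedy pick Delta, Comet, Iris, Bravo costs 20; no covering selection beats 18.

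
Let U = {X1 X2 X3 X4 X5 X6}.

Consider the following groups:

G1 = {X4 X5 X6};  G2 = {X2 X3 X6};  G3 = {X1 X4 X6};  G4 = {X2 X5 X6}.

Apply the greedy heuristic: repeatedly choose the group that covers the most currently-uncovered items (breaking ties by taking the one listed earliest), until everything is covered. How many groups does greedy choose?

3

Greedy: pick G1 (covers 3 new) → pick G2 (covers 2 new) → pick G3 (covers 1 new). Total picks: 3.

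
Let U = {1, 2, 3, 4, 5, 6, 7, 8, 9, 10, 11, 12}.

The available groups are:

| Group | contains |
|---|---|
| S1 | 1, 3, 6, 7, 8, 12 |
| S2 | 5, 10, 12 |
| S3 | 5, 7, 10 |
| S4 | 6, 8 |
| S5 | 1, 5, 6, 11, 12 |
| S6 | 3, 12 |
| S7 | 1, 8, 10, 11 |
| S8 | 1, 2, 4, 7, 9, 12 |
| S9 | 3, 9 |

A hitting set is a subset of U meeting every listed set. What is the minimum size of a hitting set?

The 4 items {3, 5, 7, 8} hit every group.
No choice of 3 items meets every group, so 4 is the minimum.

4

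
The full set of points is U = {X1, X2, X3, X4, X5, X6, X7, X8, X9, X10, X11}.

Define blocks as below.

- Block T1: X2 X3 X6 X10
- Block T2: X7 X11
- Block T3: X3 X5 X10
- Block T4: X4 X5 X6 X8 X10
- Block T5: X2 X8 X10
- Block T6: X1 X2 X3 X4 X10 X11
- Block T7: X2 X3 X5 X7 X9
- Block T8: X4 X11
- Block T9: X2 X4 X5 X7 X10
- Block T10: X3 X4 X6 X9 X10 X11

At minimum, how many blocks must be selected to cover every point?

3

T4 and T6 and T7 together: T4 ∪ T6 ∪ T7 = {X1, X2, X3, X4, X5, X6, X7, X8, X9, X10, X11} — every point is covered.
Only T6 contains X1, so T6 is forced; the remaining 5 points need at least 2 more blocks (each remaining block adds at most 3) — so at least 3 blocks are needed, and 3 is optimal.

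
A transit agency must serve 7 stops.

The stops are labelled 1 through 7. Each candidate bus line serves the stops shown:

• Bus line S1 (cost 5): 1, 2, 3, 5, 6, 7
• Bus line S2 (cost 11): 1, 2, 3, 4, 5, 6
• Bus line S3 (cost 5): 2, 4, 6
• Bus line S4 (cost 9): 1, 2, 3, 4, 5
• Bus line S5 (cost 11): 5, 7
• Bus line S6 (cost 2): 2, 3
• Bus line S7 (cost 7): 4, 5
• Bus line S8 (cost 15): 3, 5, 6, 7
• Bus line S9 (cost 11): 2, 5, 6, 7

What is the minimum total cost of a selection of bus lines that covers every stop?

S1, S3 together cover every stop (S1 ∪ S3 = {1, 2, 3, 4, 5, 6, 7}); total cost 5 + 5 = 10.
No covering selection has total cost below 10.

10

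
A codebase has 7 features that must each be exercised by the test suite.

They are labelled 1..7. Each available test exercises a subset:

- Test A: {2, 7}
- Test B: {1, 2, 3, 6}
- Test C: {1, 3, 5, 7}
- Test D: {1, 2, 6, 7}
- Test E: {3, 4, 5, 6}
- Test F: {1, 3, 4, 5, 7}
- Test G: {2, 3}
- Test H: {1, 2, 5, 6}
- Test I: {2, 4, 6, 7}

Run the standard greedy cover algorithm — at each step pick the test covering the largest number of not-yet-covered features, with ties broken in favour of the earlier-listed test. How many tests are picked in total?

2

Greedy: pick F (covers 5 new) → pick B (covers 2 new). Total picks: 2.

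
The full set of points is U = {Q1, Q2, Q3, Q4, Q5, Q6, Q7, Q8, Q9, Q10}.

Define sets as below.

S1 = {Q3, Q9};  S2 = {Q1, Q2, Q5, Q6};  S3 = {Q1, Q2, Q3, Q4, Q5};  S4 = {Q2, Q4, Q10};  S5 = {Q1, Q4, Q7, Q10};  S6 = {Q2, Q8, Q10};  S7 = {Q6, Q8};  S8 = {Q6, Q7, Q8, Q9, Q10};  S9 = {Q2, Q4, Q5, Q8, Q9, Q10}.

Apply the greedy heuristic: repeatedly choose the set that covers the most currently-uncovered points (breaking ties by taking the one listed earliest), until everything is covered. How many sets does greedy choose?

4

Greedy: pick S9 (covers 6 new) → pick S2 (covers 2 new) → pick S1 (covers 1 new) → pick S5 (covers 1 new). Total picks: 4.
(The true minimum cover uses only 2 sets, so greedy is not optimal here.)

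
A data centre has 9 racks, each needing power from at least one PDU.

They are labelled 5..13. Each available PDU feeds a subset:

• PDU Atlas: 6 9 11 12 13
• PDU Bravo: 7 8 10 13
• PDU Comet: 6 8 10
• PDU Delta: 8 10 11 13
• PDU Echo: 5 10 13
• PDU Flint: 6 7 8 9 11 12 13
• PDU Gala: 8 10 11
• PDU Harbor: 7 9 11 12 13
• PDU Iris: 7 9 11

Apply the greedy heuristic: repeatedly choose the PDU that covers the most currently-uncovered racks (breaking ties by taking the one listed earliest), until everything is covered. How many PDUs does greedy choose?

2

Greedy: pick Flint (covers 7 new) → pick Echo (covers 2 new). Total picks: 2.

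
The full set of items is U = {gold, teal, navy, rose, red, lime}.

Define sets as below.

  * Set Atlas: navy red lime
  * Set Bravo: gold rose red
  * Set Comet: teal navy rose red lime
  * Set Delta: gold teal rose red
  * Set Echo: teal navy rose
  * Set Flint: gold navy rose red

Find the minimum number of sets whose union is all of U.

Comet and Delta cover everything between them: the union {gold, teal, navy, rose, red, lime} is all of U.
No single set has all 6 items (the largest, Comet, has 5), so 2 is optimal.

2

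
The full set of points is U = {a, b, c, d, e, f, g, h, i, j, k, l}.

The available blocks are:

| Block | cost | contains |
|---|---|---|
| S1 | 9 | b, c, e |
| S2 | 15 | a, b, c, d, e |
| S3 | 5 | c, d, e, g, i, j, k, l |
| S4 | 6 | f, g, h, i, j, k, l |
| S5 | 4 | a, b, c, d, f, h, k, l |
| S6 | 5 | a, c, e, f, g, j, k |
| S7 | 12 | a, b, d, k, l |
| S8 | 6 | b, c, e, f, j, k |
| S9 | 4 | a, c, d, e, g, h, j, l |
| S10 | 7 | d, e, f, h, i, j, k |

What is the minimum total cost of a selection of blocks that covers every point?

S3, S5 together cover every point (S3 ∪ S5 = {a, b, c, d, e, f, g, h, i, j, k, l}); total cost 5 + 4 = 9.
No covering selection has total cost below 9.

9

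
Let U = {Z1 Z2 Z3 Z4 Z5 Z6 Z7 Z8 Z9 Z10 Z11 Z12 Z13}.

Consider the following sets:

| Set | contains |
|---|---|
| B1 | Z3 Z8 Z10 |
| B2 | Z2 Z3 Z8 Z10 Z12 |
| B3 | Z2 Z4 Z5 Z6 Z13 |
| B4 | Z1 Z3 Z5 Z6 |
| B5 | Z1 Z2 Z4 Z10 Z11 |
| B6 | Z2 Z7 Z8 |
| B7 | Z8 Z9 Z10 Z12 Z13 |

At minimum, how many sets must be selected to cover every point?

Take {B4, B5, B6, B7}. Their union is {Z1, Z2, Z3, Z4, Z5, Z6, Z7, Z8, Z9, Z10, Z11, Z12, Z13}, which is all 13 points.
Only B6 contains Z7, so B6 is forced; the remaining 10 points need at least 3 more sets (each remaining set adds at most 4) — so at least 4 sets are needed, and 4 is optimal.

4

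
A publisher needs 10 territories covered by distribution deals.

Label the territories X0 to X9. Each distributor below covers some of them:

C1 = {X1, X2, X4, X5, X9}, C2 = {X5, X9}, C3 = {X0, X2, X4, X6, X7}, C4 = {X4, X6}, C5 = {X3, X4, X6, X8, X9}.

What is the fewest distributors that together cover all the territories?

3

Take {C1, C3, C5}. Their union is {X0, X1, X2, X3, X4, X5, X6, X7, X8, X9}, which is all 10 territories.
Only C3 contains X0, so C3 is forced; the remaining 5 territories need at least 2 more distributors (each remaining distributor adds at most 3) — so at least 3 distributors are needed, and 3 is optimal.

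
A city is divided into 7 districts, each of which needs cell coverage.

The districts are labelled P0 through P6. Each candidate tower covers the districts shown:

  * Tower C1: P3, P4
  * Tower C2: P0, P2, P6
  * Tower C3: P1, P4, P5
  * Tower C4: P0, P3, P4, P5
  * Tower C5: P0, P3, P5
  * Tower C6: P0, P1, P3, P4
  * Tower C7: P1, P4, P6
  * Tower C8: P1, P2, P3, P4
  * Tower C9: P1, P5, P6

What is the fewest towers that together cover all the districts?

3

Take {C2, C4, C7}. Their union is {P0, P1, P2, P3, P4, P5, P6}, which is all 7 districts.
No 2 of the 9 towers cover everything (all 36 combinations miss at least one district), so 3 is optimal.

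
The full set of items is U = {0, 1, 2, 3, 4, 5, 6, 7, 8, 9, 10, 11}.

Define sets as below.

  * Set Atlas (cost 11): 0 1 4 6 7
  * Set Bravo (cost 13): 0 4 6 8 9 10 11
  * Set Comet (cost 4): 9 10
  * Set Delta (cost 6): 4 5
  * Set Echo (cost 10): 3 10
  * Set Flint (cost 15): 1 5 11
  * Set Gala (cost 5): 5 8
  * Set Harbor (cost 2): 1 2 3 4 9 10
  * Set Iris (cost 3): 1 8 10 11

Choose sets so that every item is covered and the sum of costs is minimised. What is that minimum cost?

Atlas, Gala, Harbor, Iris together cover every item (Atlas ∪ Gala ∪ Harbor ∪ Iris = {0, 1, 2, 3, 4, 5, 6, 7, 8, 9, 10, 11}); total cost 11 + 5 + 2 + 3 = 21.
No covering selection has total cost below 21.

21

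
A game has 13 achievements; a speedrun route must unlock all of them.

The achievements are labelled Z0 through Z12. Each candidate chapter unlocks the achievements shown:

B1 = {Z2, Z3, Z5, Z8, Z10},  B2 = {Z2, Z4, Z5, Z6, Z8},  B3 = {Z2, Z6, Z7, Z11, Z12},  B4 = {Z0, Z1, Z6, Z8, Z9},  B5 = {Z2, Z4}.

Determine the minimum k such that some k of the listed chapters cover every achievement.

4

B1 and B3 and B4 and B5 together: B1 ∪ B3 ∪ B4 ∪ B5 = {Z0, Z1, Z2, Z3, Z4, Z5, Z6, Z7, Z8, Z9, Z10, Z11, Z12} — every achievement is covered.
No 3 of the 5 chapters cover everything (all 10 combinations miss at least one achievement), so 4 is optimal.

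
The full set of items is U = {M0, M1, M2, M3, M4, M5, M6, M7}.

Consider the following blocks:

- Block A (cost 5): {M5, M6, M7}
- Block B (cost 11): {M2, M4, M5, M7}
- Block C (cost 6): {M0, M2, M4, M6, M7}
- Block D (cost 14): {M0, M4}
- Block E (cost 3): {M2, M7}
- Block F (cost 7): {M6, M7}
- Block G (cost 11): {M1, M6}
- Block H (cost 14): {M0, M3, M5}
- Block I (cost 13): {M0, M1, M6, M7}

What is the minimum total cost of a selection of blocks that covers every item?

31

C, G, H together cover every item (C ∪ G ∪ H = {M0, M1, M2, M3, M4, M5, M6, M7}); total cost 6 + 11 + 14 = 31.
The greedy pick C, A, G, H costs 36; no covering selection beats 31.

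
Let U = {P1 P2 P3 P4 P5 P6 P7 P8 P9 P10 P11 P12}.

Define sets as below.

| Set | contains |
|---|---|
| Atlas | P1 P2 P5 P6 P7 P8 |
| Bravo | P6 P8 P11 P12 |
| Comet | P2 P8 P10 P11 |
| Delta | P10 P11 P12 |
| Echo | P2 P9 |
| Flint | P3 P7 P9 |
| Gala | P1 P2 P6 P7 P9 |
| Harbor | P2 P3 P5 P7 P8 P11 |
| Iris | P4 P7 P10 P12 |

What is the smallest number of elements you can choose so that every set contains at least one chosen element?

H = {P2, P3, P12} meets every set (each contains at least one member of H), and |H| = 3.
No choice of 2 elements meets every set, so 3 is the minimum.

3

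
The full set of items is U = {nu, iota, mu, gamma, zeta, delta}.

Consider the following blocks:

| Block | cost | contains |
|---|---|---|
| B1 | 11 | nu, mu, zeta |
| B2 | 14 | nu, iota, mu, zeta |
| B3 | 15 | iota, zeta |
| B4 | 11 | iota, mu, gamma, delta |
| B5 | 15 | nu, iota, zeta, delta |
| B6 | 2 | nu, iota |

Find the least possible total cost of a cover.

B1, B4 together cover every item (B1 ∪ B4 = {nu, iota, mu, gamma, zeta, delta}); total cost 11 + 11 = 22.
The greedy pick B6, B4, B1 costs 24; no covering selection beats 22.

22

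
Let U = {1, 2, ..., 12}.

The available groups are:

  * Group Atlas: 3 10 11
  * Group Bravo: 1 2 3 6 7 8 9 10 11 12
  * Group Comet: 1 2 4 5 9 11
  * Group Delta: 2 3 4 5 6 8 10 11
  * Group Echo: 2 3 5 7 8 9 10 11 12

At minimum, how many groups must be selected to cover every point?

2

Take {Bravo, Comet}. Their union is {1, 2, 3, 4, 5, 6, 7, 8, 9, 10, 11, 12}, which is all 12 points.
No single group has all 12 points (the largest, Bravo, has 10), so 2 is optimal.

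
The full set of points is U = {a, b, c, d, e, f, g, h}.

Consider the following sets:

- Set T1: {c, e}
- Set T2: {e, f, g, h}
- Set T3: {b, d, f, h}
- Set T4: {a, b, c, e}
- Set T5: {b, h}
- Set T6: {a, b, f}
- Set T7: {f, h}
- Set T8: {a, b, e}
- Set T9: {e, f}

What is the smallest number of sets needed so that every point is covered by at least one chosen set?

Take {T2, T3, T4}. Their union is {a, b, c, d, e, f, g, h}, which is all 8 points.
Only T3 contains d, so T3 is forced; the remaining 4 points need at least 2 more sets (each remaining set adds at most 3) — so at least 3 sets are needed, and 3 is optimal.

3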